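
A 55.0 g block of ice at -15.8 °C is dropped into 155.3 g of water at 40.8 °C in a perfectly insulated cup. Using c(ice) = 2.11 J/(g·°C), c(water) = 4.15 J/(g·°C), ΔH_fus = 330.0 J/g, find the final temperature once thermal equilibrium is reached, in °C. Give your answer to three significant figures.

Heat to bring ice to 0 °C and melt it: q₁ = 55.0×2.11×15.8 + 55.0×330.0 = 19984 J
Heat the water can supply cooling to 0 °C: 155.3×4.15×40.8 = 26295.4 J > q₁, so all ice melts.
Energy balance: 155.3×4.15×(40.8 − T) = 19984 + 55.0×4.15×(T − 0)
644.495(40.8 − T) = 19984 + 228.25 T
26295.4 − 19984 = 872.745 T
T = 6311.4 / 872.745 = 7.232 °C

T_f = 7.23 °C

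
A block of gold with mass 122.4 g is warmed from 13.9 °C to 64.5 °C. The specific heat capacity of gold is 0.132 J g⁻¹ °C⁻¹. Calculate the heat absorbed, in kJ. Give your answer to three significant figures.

q = 0.818 kJ

q = m c ΔT = 122.4 × 0.132 × (64.5 − 13.9)
q = 122.4 × 0.132 × 50.6 = 817.5 J = 0.818 kJ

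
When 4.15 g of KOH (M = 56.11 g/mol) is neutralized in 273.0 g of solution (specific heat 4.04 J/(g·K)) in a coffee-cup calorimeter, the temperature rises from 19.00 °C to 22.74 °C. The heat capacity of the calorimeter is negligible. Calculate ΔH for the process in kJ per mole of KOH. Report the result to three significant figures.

ΔH = -55.8 kJ/mol

|ΔT| = |22.74 − 19.00| = 3.74 °C
|q_surr| = (273.0 × 4.04) × 3.74 = 1102.92 × 3.74 = 4125 J
n(KOH) = 4.15 / 56.11 = 0.07396 mol
Temperature rose, so q_rxn = −|q_surr| = -4.125 kJ
ΔH = q_rxn / n = -55.77 kJ/mol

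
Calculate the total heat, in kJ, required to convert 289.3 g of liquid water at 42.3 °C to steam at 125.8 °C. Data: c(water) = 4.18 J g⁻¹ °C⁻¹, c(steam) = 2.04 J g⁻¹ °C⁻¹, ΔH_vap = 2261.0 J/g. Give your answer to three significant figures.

q1 (heat water 42.3→100.0 °C): 289.3 × 4.18 × 57.7 = 69775 J
q2 (vaporize at 100 °C): 289.3 × 2261.0 = 654107 J
q3 (heat steam 100.0→125.8 °C): 289.3 × 2.04 × 25.8 = 15226 J
Total: 69775 + 654107 + 15226 = 739108 J = 739 kJ

q = 739 kJ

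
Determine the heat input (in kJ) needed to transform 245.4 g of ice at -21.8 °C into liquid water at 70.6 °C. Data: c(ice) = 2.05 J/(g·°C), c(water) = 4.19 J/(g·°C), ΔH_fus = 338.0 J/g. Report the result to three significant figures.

q1 (heat ice -21.8→0.0 °C): 245.4 × 2.05 × 21.8 = 10967 J
q2 (melt at 0 °C): 245.4 × 338.0 = 82945 J
q3 (heat water 0.0→70.6 °C): 245.4 × 4.19 × 70.6 = 72593 J
Total: 10967 + 82945 + 72593 = 166505 J = 167 kJ

q = 167 kJ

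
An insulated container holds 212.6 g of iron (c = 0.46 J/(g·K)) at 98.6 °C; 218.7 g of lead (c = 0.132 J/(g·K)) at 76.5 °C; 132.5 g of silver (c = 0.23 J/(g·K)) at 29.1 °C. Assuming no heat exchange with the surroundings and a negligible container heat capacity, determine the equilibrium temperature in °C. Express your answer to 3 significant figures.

T_f = 81.1 °C

Σ mᵢcᵢ(T − Tᵢ) = 0  ⇒  T = Σ mᵢcᵢTᵢ / Σ mᵢcᵢ
Σ mᵢcᵢ = 212.6×0.46 + 218.7×0.132 + 132.5×0.23 = 157.1394
Σ mᵢcᵢTᵢ = 97.796×98.6 + 28.8684×76.5 + 30.475×29.1 = 12738
T = 12738 / 157.1394 = 81.06 °C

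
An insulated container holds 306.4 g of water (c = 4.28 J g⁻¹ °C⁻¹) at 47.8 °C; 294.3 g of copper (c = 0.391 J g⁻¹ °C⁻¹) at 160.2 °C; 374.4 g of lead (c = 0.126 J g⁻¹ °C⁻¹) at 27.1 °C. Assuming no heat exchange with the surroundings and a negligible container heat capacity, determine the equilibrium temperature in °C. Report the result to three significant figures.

Σ mᵢcᵢ(T − Tᵢ) = 0  ⇒  T = Σ mᵢcᵢTᵢ / Σ mᵢcᵢ
Σ mᵢcᵢ = 306.4×4.28 + 294.3×0.391 + 374.4×0.126 = 1473.6377
Σ mᵢcᵢTᵢ = 1311.392×47.8 + 115.0713×160.2 + 47.1744×27.1 = 82397
T = 82397 / 1473.6377 = 55.91 °C

T_f = 55.9 °C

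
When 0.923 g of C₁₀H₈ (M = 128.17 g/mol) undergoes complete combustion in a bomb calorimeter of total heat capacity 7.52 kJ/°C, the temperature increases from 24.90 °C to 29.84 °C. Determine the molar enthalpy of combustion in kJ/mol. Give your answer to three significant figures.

ΔT = 29.84 − 24.90 = 4.94 °C
q_cal = C_cal × ΔT = 7.52 × 4.94 = 37.1488 kJ
n = 0.923 / 128.17 = 0.007201 mol
q_rxn = −q_cal = -37.1488 kJ
ΔH = -37.1488 / 0.007201 = -5159 kJ/mol

ΔH = -5160 kJ/mol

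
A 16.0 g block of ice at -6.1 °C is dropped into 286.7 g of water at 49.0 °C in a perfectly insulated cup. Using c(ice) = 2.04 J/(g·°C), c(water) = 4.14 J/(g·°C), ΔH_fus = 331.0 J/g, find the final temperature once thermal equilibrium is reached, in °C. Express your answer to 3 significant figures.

T_f = 42.0 °C

Heat to bring ice to 0 °C and melt it: q₁ = 16.0×2.04×6.1 + 16.0×331.0 = 5495.1 J
Heat the water can supply cooling to 0 °C: 286.7×4.14×49.0 = 58160.0 J > q₁, so all ice melts.
Energy balance: 286.7×4.14×(49.0 − T) = 5495.1 + 16.0×4.14×(T − 0)
1186.938(49.0 − T) = 5495.1 + 66.24 T
58160.0 − 5495.1 = 1253.178 T
T = 52664.9 / 1253.178 = 42.03 °C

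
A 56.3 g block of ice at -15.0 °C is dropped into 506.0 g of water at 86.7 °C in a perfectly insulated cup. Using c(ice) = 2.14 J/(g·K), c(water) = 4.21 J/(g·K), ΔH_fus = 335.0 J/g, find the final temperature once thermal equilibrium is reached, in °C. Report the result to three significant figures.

Heat to bring ice to 0 °C and melt it: q₁ = 56.3×2.14×15.0 + 56.3×335.0 = 20668 J
Heat the water can supply cooling to 0 °C: 506.0×4.21×86.7 = 184694 J > q₁, so all ice melts.
Energy balance: 506.0×4.21×(86.7 − T) = 20668 + 56.3×4.21×(T − 0)
2130.26(86.7 − T) = 20668 + 237.023 T
184694 − 20668 = 2367.283 T
T = 164026 / 2367.283 = 69.29 °C

T_f = 69.3 °C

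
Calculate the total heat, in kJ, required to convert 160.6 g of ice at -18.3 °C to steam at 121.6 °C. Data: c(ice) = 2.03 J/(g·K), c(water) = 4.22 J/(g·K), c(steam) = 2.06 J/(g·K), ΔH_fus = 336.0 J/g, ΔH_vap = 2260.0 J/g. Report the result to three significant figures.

q1 (heat ice -18.3→0.0 °C): 160.6 × 2.03 × 18.3 = 5966 J
q2 (melt at 0 °C): 160.6 × 336.0 = 53962 J
q3 (heat water 0.0→100.0 °C): 160.6 × 4.22 × 100.0 = 67773 J
q4 (vaporize at 100 °C): 160.6 × 2260.0 = 362956 J
q5 (heat steam 100.0→121.6 °C): 160.6 × 2.06 × 21.6 = 7146 J
Total: 5966 + 53962 + 67773 + 362956 + 7146 = 497803 J = 498 kJ

q = 498 kJ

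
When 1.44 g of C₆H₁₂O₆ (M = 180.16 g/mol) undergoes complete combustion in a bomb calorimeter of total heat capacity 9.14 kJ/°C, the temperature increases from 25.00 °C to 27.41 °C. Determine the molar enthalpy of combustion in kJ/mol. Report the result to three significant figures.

ΔT = 27.41 − 25.00 = 2.41 °C
q_cal = C_cal × ΔT = 9.14 × 2.41 = 22.0274 kJ
n = 1.44 / 180.16 = 0.007993 mol
q_rxn = −q_cal = -22.0274 kJ
ΔH = -22.0274 / 0.007993 = -2756 kJ/mol

ΔH = -2760 kJ/mol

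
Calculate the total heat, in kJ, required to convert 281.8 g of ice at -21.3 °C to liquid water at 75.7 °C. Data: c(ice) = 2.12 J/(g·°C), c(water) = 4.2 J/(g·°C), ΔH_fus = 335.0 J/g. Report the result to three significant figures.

q = 197 kJ

q1 (heat ice -21.3→0.0 °C): 281.8 × 2.12 × 21.3 = 12725 J
q2 (melt at 0 °C): 281.8 × 335.0 = 94403 J
q3 (heat water 0.0→75.7 °C): 281.8 × 4.2 × 75.7 = 89595 J
Total: 12725 + 94403 + 89595 = 196723 J = 197 kJ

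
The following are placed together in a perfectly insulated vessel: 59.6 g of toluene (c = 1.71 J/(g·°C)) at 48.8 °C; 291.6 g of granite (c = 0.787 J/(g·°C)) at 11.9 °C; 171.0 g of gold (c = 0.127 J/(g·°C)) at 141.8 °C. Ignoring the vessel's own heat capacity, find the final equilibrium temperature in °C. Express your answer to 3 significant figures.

Σ mᵢcᵢ(T − Tᵢ) = 0  ⇒  T = Σ mᵢcᵢTᵢ / Σ mᵢcᵢ
Σ mᵢcᵢ = 59.6×1.71 + 291.6×0.787 + 171.0×0.127 = 353.1222
Σ mᵢcᵢTᵢ = 101.916×48.8 + 229.4892×11.9 + 21.717×141.8 = 10784
T = 10784 / 353.1222 = 30.54 °C

T_f = 30.5 °C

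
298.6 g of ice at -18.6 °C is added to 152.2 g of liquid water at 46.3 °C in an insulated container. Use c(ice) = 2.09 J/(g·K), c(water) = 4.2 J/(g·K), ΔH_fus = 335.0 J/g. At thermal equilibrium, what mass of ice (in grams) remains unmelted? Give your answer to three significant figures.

Heat to warm all ice to 0 °C: 298.6×2.09×18.6 = 11608 J
Heat released by water cooling to 0 °C: 152.2×4.2×46.3 = 29597 J
29597 J < 11608 + 298.6×335.0 = 111639 J, so not all ice melts; final T = 0 °C.
Heat left for melting: 29597 − 11608 = 17989 J
Mass melted = 17989 / 335.0 = 53.70 g
Ice remaining = 298.6 − 53.70 = 244.90 g

m_ice remaining = 245 g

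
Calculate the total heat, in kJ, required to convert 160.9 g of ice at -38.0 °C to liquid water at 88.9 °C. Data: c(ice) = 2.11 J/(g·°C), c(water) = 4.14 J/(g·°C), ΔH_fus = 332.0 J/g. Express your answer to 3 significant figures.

q = 126 kJ

q1 (heat ice -38.0→0.0 °C): 160.9 × 2.11 × 38.0 = 12901 J
q2 (melt at 0 °C): 160.9 × 332.0 = 53419 J
q3 (heat water 0.0→88.9 °C): 160.9 × 4.14 × 88.9 = 59219 J
Total: 12901 + 53419 + 59219 = 125539 J = 126 kJ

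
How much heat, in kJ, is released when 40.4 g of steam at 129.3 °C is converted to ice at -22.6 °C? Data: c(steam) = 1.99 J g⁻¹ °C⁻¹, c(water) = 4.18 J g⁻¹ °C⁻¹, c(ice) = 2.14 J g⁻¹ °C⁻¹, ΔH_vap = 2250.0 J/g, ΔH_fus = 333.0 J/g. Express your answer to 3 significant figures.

q = 126 kJ

q1 (cool steam 129.3→100 °C): 40.4 × 1.99 × 29.3 = 2356 J
q2 (condense at 100 °C): 40.4 × 2250.0 = 90900 J
q3 (cool water 100→0 °C): 40.4 × 4.18 × 100.0 = 16887 J
q4 (freeze at 0 °C): 40.4 × 333.0 = 13453 J
q5 (cool ice 0→-22.6 °C): 40.4 × 2.14 × 22.6 = 1954 J
Total: 2356 + 90900 + 16887 + 13453 + 1954 = 125550 J = 126 kJ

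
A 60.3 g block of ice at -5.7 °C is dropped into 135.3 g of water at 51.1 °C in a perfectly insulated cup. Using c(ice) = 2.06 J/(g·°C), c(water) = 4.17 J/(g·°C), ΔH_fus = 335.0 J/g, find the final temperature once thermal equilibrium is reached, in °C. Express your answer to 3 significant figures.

T_f = 9.71 °C

Heat to bring ice to 0 °C and melt it: q₁ = 60.3×2.06×5.7 + 60.3×335.0 = 20909 J
Heat the water can supply cooling to 0 °C: 135.3×4.17×51.1 = 28830.7 J > q₁, so all ice melts.
Energy balance: 135.3×4.17×(51.1 − T) = 20909 + 60.3×4.17×(T − 0)
564.201(51.1 − T) = 20909 + 251.451 T
28830.7 − 20909 = 815.652 T
T = 7921.7 / 815.652 = 9.712 °C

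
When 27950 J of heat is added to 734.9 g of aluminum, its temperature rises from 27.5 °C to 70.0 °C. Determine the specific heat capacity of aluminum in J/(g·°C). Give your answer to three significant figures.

c = q / (m ΔT) = 27950 / (734.9 × 42.5)
c = 27950 / 31233.25 = 0.895 J/(g·°C)

c = 0.895 J/(g·°C)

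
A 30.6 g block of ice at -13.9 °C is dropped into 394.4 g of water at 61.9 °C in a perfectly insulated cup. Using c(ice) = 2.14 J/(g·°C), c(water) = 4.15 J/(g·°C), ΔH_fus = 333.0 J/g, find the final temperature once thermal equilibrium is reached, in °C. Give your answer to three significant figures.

Heat to bring ice to 0 °C and melt it: q₁ = 30.6×2.14×13.9 + 30.6×333.0 = 11100 J
Heat the water can supply cooling to 0 °C: 394.4×4.15×61.9 = 101315 J > q₁, so all ice melts.
Energy balance: 394.4×4.15×(61.9 − T) = 11100 + 30.6×4.15×(T − 0)
1636.76(61.9 − T) = 11100 + 126.99 T
101315 − 11100 = 1763.75 T
T = 90215 / 1763.75 = 51.1495 °C

T_f = 51.1 °C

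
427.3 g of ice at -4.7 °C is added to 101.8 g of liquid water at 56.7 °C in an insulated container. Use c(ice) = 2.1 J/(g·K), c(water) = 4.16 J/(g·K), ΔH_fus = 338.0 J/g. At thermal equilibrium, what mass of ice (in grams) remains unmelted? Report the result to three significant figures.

m_ice remaining = 369 g

Heat to warm all ice to 0 °C: 427.3×2.1×4.7 = 4217.5 J
Heat released by water cooling to 0 °C: 101.8×4.16×56.7 = 24012 J
24012 J < 4217.5 + 427.3×338.0 = 148644.9 J, so not all ice melts; final T = 0 °C.
Heat left for melting: 24012 − 4217.5 = 19794.5 J
Mass melted = 19794.5 / 338.0 = 58.56 g
Ice remaining = 427.3 − 58.56 = 368.74 g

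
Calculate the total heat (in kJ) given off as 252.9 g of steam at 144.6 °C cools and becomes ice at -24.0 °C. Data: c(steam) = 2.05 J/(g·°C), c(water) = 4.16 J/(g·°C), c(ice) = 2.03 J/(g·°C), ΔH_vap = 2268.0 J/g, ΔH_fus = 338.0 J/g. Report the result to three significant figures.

q = 800 kJ

q1 (cool steam 144.6→100 °C): 252.9 × 2.05 × 44.6 = 23123 J
q2 (condense at 100 °C): 252.9 × 2268.0 = 573577 J
q3 (cool water 100→0 °C): 252.9 × 4.16 × 100.0 = 105206 J
q4 (freeze at 0 °C): 252.9 × 338.0 = 85480 J
q5 (cool ice 0→-24.0 °C): 252.9 × 2.03 × 24.0 = 12321 J
Total: 23123 + 573577 + 105206 + 85480 + 12321 = 799707 J = 800 kJ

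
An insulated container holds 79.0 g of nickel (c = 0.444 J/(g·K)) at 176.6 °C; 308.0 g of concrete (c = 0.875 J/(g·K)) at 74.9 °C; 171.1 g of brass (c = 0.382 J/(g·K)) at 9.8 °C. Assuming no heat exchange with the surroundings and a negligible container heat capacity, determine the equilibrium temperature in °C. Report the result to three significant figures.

T_f = 73.0 °C

Σ mᵢcᵢ(T − Tᵢ) = 0  ⇒  T = Σ mᵢcᵢTᵢ / Σ mᵢcᵢ
Σ mᵢcᵢ = 79.0×0.444 + 308.0×0.875 + 171.1×0.382 = 369.9362
Σ mᵢcᵢTᵢ = 35.076×176.6 + 269.5×74.9 + 65.3602×9.8 = 27021
T = 27021 / 369.9362 = 73.04 °C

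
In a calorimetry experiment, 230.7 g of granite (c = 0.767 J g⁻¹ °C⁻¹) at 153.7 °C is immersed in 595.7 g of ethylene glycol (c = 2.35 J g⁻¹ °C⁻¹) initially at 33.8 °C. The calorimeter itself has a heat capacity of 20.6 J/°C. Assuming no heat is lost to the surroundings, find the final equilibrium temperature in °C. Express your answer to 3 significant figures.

T_f = 47.1 °C

Heat lost by granite = heat gained by ethylene glycol + calorimeter.
(230.7)(0.767)(153.7 − T) = [(595.7)(2.35) + 20.6](T − 33.8)
176.9469 (153.7 − T) = 1420.495 (T − 33.8)
27197 − 176.9469 T = 1420.495 T − 48013
75210 = 1597.4419 T
T = 47.08 °C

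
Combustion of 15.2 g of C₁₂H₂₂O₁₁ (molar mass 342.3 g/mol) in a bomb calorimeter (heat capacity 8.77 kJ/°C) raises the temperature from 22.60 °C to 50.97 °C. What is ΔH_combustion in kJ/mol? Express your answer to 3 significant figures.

ΔT = 50.97 − 22.60 = 28.37 °C
q_cal = C_cal × ΔT = 8.77 × 28.37 = 248.8049 kJ
n = 15.2 / 342.3 = 0.04441 mol
q_rxn = −q_cal = -248.8049 kJ
ΔH = -248.8049 / 0.04441 = -5602 kJ/mol

ΔH = -5600 kJ/mol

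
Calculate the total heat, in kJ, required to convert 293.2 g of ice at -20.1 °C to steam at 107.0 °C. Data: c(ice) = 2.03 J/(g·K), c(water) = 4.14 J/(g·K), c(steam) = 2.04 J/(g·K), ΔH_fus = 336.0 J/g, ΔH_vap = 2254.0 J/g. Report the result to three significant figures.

q = 897 kJ

q1 (heat ice -20.1→0.0 °C): 293.2 × 2.03 × 20.1 = 11963 J
q2 (melt at 0 °C): 293.2 × 336.0 = 98515 J
q3 (heat water 0.0→100.0 °C): 293.2 × 4.14 × 100.0 = 121385 J
q4 (vaporize at 100 °C): 293.2 × 2254.0 = 660873 J
q5 (heat steam 100.0→107.0 °C): 293.2 × 2.04 × 7.0 = 4187 J
Total: 11963 + 98515 + 121385 + 660873 + 4187 = 896923 J = 897 kJ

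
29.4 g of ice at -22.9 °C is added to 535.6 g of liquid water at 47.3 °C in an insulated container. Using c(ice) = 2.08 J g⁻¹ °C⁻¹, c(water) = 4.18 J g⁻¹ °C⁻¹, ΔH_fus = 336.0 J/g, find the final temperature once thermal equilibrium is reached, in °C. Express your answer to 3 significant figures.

Heat to bring ice to 0 °C and melt it: q₁ = 29.4×2.08×22.9 + 29.4×336.0 = 11279 J
Heat the water can supply cooling to 0 °C: 535.6×4.18×47.3 = 105896 J > q₁, so all ice melts.
Energy balance: 535.6×4.18×(47.3 − T) = 11279 + 29.4×4.18×(T − 0)
2238.808(47.3 − T) = 11279 + 122.892 T
105896 − 11279 = 2361.700 T
T = 94617 / 2361.700 = 40.06 °C

T_f = 40.1 °C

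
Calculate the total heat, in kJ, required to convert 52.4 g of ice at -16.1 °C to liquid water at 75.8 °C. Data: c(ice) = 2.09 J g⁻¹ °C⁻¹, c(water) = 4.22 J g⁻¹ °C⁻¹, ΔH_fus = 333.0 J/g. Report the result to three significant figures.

q = 36.0 kJ

q1 (heat ice -16.1→0.0 °C): 52.4 × 2.09 × 16.1 = 1763 J
q2 (melt at 0 °C): 52.4 × 333.0 = 17449 J
q3 (heat water 0.0→75.8 °C): 52.4 × 4.22 × 75.8 = 16762 J
Total: 1763 + 17449 + 16762 = 35974 J = 36.0 kJ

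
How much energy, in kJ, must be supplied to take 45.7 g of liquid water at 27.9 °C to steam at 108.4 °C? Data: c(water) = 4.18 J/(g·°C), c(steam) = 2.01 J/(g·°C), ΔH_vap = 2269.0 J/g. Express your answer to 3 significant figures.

q1 (heat water 27.9→100.0 °C): 45.7 × 4.18 × 72.1 = 13773 J
q2 (vaporize at 100 °C): 45.7 × 2269.0 = 103693 J
q3 (heat steam 100.0→108.4 °C): 45.7 × 2.01 × 8.4 = 772 J
Total: 13773 + 103693 + 772 = 118238 J = 118 kJ

q = 118 kJ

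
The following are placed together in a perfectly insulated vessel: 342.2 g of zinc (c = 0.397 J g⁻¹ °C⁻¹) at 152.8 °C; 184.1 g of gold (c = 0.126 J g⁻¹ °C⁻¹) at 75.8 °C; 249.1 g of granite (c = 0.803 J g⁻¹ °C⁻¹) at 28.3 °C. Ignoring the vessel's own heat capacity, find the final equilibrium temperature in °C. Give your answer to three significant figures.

T_f = 78.5 °C

Σ mᵢcᵢ(T − Tᵢ) = 0  ⇒  T = Σ mᵢcᵢTᵢ / Σ mᵢcᵢ
Σ mᵢcᵢ = 342.2×0.397 + 184.1×0.126 + 249.1×0.803 = 359.0773
Σ mᵢcᵢTᵢ = 135.8534×152.8 + 23.1966×75.8 + 200.0273×28.3 = 28177
T = 28177 / 359.0773 = 78.47 °C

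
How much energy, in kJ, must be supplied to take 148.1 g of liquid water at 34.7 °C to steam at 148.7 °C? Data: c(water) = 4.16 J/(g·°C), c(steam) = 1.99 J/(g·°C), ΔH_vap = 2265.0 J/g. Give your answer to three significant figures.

q = 390 kJ

q1 (heat water 34.7→100.0 °C): 148.1 × 4.16 × 65.3 = 40231 J
q2 (vaporize at 100 °C): 148.1 × 2265.0 = 335447 J
q3 (heat steam 100.0→148.7 °C): 148.1 × 1.99 × 48.7 = 14353 J
Total: 40231 + 335447 + 14353 = 390031 J = 390 kJ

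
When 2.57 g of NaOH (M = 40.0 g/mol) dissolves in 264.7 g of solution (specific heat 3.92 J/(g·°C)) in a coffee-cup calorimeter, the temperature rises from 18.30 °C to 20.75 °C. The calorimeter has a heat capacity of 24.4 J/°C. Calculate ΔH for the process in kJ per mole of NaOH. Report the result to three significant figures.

|ΔT| = |20.75 − 18.30| = 2.45 °C
|q_surr| = (264.7 × 3.92 + 24.4) × 2.45 = 1062.024 × 2.45 = 2602 J
n(NaOH) = 2.57 / 40.0 = 0.06425 mol
Temperature rose, so q_rxn = −|q_surr| = -2.602 kJ
ΔH = q_rxn / n = -40.50 kJ/mol

ΔH = -40.5 kJ/mol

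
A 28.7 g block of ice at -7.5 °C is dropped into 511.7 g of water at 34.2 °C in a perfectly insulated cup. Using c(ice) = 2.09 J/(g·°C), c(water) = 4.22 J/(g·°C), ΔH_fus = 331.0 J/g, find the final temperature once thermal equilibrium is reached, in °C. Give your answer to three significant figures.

T_f = 28.0 °C

Heat to bring ice to 0 °C and melt it: q₁ = 28.7×2.09×7.5 + 28.7×331.0 = 9949.6 J
Heat the water can supply cooling to 0 °C: 511.7×4.22×34.2 = 73850.6 J > q₁, so all ice melts.
Energy balance: 511.7×4.22×(34.2 − T) = 9949.6 + 28.7×4.22×(T − 0)
2159.374(34.2 − T) = 9949.6 + 121.114 T
73850.6 − 9949.6 = 2280.488 T
T = 63901.0 / 2280.488 = 28.02 °C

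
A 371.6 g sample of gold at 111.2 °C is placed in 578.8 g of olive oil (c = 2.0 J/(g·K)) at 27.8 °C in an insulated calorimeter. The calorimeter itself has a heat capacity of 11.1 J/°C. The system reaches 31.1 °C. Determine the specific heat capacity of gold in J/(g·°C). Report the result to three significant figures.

q_gained = (578.8 × 2.0 + 11.1) × (31.1 − 27.8) = 3857 J
q_lost = 371.6 × c × (111.2 − 31.1) = 29765.16 c
Set equal: c = 3857 / 29765.16 = 0.130 J/(g·°C)

c = 0.130 J/(g·°C)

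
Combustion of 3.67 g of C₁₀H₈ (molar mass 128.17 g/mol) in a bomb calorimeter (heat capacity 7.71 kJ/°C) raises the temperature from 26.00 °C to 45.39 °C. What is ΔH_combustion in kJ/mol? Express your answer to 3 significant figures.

ΔT = 45.39 − 26.00 = 19.39 °C
q_cal = C_cal × ΔT = 7.71 × 19.39 = 149.4969 kJ
n = 3.67 / 128.17 = 0.02863 mol
q_rxn = −q_cal = -149.4969 kJ
ΔH = -149.4969 / 0.02863 = -5222 kJ/mol

ΔH = -5220 kJ/mol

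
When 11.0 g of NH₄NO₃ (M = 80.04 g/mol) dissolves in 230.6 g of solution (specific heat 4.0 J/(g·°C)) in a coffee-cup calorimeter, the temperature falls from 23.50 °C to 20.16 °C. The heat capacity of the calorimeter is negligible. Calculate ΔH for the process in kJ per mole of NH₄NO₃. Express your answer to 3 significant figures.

|ΔT| = |20.16 − 23.50| = 3.34 °C
|q_surr| = (230.6 × 4.0) × 3.34 = 922.4 × 3.34 = 3081 J
n(NH₄NO₃) = 11.0 / 80.04 = 0.1374 mol
Temperature fell, so q_rxn = +|q_surr| = 3.081 kJ
ΔH = q_rxn / n = 22.42 kJ/mol

ΔH = 22.4 kJ/mol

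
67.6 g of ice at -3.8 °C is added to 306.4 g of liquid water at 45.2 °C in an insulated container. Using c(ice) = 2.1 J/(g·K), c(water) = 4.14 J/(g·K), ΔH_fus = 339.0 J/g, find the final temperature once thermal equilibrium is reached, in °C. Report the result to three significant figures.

T_f = 21.9 °C

Heat to bring ice to 0 °C and melt it: q₁ = 67.6×2.1×3.8 + 67.6×339.0 = 23456 J
Heat the water can supply cooling to 0 °C: 306.4×4.14×45.2 = 57336.0 J > q₁, so all ice melts.
Energy balance: 306.4×4.14×(45.2 − T) = 23456 + 67.6×4.14×(T − 0)
1268.496(45.2 − T) = 23456 + 279.864 T
57336.0 − 23456 = 1548.360 T
T = 33880.0 / 1548.360 = 21.88 °C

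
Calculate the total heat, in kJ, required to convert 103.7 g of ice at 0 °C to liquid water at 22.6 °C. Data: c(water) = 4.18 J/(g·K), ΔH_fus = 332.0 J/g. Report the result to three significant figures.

q1 (melt at 0 °C): 103.7 × 332.0 = 34428 J
q2 (heat water 0.0→22.6 °C): 103.7 × 4.18 × 22.6 = 9796 J
Total: 34428 + 9796 = 44224 J = 44.2 kJ

q = 44.2 kJ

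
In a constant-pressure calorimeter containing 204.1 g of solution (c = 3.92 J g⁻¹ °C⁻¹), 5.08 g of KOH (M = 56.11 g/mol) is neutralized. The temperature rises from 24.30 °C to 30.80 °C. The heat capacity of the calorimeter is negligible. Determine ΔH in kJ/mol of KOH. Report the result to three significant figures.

ΔH = -57.4 kJ/mol

|ΔT| = |30.80 − 24.30| = 6.50 °C
|q_surr| = (204.1 × 3.92) × 6.50 = 800.072 × 6.50 = 5200 J
n(KOH) = 5.08 / 56.11 = 0.09054 mol
Temperature rose, so q_rxn = −|q_surr| = -5.200 kJ
ΔH = q_rxn / n = -57.43 kJ/mol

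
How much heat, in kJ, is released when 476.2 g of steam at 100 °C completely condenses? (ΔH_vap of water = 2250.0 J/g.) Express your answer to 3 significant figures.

q = m × ΔH_vap = 476.2 × 2250.0 = 1071000 J = 1070 kJ

q = 1070 kJ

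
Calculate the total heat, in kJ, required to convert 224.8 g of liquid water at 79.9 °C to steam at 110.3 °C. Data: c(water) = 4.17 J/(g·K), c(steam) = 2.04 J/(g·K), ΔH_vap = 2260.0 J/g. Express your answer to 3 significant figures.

q = 532 kJ

q1 (heat water 79.9→100.0 °C): 224.8 × 4.17 × 20.1 = 18842 J
q2 (vaporize at 100 °C): 224.8 × 2260.0 = 508048 J
q3 (heat steam 100.0→110.3 °C): 224.8 × 2.04 × 10.3 = 4723 J
Total: 18842 + 508048 + 4723 = 531613 J = 532 kJ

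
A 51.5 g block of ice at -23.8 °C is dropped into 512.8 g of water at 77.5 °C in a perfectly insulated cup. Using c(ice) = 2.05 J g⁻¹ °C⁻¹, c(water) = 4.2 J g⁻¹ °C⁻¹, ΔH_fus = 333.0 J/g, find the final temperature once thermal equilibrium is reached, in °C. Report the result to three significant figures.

Heat to bring ice to 0 °C and melt it: q₁ = 51.5×2.05×23.8 + 51.5×333.0 = 19662 J
Heat the water can supply cooling to 0 °C: 512.8×4.2×77.5 = 166916 J > q₁, so all ice melts.
Energy balance: 512.8×4.2×(77.5 − T) = 19662 + 51.5×4.2×(T − 0)
2153.76(77.5 − T) = 19662 + 216.3 T
166916 − 19662 = 2370.06 T
T = 147254 / 2370.06 = 62.13 °C

T_f = 62.1 °C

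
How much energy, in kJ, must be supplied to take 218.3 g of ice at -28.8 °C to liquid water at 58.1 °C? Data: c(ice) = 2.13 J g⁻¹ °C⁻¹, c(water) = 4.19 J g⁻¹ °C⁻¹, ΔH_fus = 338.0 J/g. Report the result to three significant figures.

q = 140 kJ

q1 (heat ice -28.8→0.0 °C): 218.3 × 2.13 × 28.8 = 13391 J
q2 (melt at 0 °C): 218.3 × 338.0 = 73785 J
q3 (heat water 0.0→58.1 °C): 218.3 × 4.19 × 58.1 = 53143 J
Total: 13391 + 73785 + 53143 = 140319 J = 140 kJ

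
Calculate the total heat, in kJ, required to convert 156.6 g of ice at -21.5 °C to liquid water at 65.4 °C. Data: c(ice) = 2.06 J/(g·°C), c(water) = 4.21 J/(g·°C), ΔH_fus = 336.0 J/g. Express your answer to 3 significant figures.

q1 (heat ice -21.5→0.0 °C): 156.6 × 2.06 × 21.5 = 6936 J
q2 (melt at 0 °C): 156.6 × 336.0 = 52618 J
q3 (heat water 0.0→65.4 °C): 156.6 × 4.21 × 65.4 = 43117 J
Total: 6936 + 52618 + 43117 = 102671 J = 103 kJ

q = 103 kJ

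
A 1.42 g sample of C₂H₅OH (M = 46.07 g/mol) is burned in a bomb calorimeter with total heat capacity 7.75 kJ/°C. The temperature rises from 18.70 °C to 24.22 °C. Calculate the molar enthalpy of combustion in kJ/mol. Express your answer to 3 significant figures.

ΔT = 24.22 − 18.70 = 5.52 °C
q_cal = C_cal × ΔT = 7.75 × 5.52 = 42.78 kJ
n = 1.42 / 46.07 = 0.03082 mol
q_rxn = −q_cal = -42.78 kJ
ΔH = -42.78 / 0.03082 = -1388 kJ/mol

ΔH = -1390 kJ/mol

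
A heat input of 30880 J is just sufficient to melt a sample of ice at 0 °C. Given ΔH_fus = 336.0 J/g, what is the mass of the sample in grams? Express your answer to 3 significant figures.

m = 91.9 g

m = q / ΔH_fus = 30880 J / 336.0 J/g = 91.9 g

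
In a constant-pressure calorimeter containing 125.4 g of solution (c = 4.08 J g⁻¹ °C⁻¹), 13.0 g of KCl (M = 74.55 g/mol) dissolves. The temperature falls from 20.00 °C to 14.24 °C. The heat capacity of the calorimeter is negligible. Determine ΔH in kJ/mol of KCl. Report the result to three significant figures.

ΔH = 16.9 kJ/mol

|ΔT| = |14.24 − 20.00| = 5.76 °C
|q_surr| = (125.4 × 4.08) × 5.76 = 511.632 × 5.76 = 2947 J
n(KCl) = 13.0 / 74.55 = 0.1744 mol
Temperature fell, so q_rxn = +|q_surr| = 2.947 kJ
ΔH = q_rxn / n = 16.90 kJ/mol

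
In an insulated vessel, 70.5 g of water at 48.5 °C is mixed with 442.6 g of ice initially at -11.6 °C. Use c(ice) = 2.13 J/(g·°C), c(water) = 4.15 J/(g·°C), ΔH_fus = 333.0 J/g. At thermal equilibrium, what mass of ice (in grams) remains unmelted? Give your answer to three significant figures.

Heat to warm all ice to 0 °C: 442.6×2.13×11.6 = 10936 J
Heat released by water cooling to 0 °C: 70.5×4.15×48.5 = 14190 J
14190 J < 10936 + 442.6×333.0 = 158321.8 J, so not all ice melts; final T = 0 °C.
Heat left for melting: 14190 − 10936 = 3254 J
Mass melted = 3254 / 333.0 = 9.772 g
Ice remaining = 442.6 − 9.772 = 432.828 g

m_ice remaining = 433 g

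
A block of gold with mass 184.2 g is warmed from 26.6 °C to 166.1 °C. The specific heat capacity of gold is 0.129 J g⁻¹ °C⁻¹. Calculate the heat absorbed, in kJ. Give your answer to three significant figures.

q = m c ΔT = 184.2 × 0.129 × (166.1 − 26.6)
q = 184.2 × 0.129 × 139.5 = 3314.8 J = 3.31 kJ

q = 3.31 kJ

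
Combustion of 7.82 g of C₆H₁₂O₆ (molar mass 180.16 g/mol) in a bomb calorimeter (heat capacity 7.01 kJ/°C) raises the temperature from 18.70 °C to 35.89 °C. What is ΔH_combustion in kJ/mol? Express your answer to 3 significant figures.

ΔT = 35.89 − 18.70 = 17.19 °C
q_cal = C_cal × ΔT = 7.01 × 17.19 = 120.5019 kJ
n = 7.82 / 180.16 = 0.04341 mol
q_rxn = −q_cal = -120.5019 kJ
ΔH = -120.5019 / 0.04341 = -2776 kJ/mol

ΔH = -2780 kJ/mol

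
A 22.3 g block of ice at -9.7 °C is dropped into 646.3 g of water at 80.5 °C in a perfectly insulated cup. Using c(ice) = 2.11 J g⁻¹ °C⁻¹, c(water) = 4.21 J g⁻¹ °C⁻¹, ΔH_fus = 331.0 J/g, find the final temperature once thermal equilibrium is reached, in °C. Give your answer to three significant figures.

Heat to bring ice to 0 °C and melt it: q₁ = 22.3×2.11×9.7 + 22.3×331.0 = 7837.7 J
Heat the water can supply cooling to 0 °C: 646.3×4.21×80.5 = 219034 J > q₁, so all ice melts.
Energy balance: 646.3×4.21×(80.5 − T) = 7837.7 + 22.3×4.21×(T − 0)
2720.923(80.5 − T) = 7837.7 + 93.883 T
219034 − 7837.7 = 2814.806 T
T = 211196.3 / 2814.806 = 75.03 °C

T_f = 75.0 °C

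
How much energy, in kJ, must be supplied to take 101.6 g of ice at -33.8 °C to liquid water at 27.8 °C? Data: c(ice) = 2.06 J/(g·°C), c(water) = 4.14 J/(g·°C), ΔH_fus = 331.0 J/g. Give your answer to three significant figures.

q1 (heat ice -33.8→0.0 °C): 101.6 × 2.06 × 33.8 = 7074 J
q2 (melt at 0 °C): 101.6 × 331.0 = 33630 J
q3 (heat water 0.0→27.8 °C): 101.6 × 4.14 × 27.8 = 11693 J
Total: 7074 + 33630 + 11693 = 52397 J = 52.4 kJ

q = 52.4 kJ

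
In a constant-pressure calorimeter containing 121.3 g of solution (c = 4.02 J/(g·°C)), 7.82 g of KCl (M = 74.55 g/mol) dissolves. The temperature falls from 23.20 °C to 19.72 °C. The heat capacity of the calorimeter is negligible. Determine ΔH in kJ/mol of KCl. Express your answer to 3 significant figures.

|ΔT| = |19.72 − 23.20| = 3.48 °C
|q_surr| = (121.3 × 4.02) × 3.48 = 487.626 × 3.48 = 1697 J
n(KCl) = 7.82 / 74.55 = 0.1049 mol
Temperature fell, so q_rxn = +|q_surr| = 1.697 kJ
ΔH = q_rxn / n = 16.18 kJ/mol

ΔH = 16.2 kJ/mol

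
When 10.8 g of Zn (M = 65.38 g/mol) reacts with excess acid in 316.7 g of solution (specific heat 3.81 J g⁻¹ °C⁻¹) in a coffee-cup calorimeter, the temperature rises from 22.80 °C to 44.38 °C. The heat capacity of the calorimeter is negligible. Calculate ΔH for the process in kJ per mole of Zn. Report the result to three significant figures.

|ΔT| = |44.38 − 22.80| = 21.58 °C
|q_surr| = (316.7 × 3.81) × 21.58 = 1206.627 × 21.58 = 26040 J
n(Zn) = 10.8 / 65.38 = 0.1652 mol
Temperature rose, so q_rxn = −|q_surr| = -26.04 kJ
ΔH = q_rxn / n = -157.6 kJ/mol

ΔH = -158 kJ/mol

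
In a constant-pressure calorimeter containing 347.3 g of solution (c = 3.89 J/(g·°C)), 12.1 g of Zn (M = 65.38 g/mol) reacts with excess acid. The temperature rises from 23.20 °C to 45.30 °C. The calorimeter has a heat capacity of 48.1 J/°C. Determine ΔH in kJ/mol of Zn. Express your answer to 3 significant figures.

ΔH = -167 kJ/mol

|ΔT| = |45.30 − 23.20| = 22.10 °C
|q_surr| = (347.3 × 3.89 + 48.1) × 22.10 = 1399.097 × 22.10 = 30920 J
n(Zn) = 12.1 / 65.38 = 0.1851 mol
Temperature rose, so q_rxn = −|q_surr| = -30.92 kJ
ΔH = q_rxn / n = -167.0 kJ/mol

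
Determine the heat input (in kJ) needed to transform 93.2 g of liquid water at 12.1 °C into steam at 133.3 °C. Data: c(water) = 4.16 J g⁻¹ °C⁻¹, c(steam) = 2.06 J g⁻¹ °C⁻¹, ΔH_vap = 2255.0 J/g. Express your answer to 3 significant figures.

q1 (heat water 12.1→100.0 °C): 93.2 × 4.16 × 87.9 = 34080 J
q2 (vaporize at 100 °C): 93.2 × 2255.0 = 210166 J
q3 (heat steam 100.0→133.3 °C): 93.2 × 2.06 × 33.3 = 6393 J
Total: 34080 + 210166 + 6393 = 250639 J = 251 kJ

q = 251 kJ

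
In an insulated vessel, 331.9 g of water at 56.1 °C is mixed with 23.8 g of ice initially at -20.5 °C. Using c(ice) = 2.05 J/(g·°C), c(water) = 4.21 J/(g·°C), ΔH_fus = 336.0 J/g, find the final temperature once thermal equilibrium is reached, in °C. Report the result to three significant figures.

T_f = 46.3 °C

Heat to bring ice to 0 °C and melt it: q₁ = 23.8×2.05×20.5 + 23.8×336.0 = 8997.0 J
Heat the water can supply cooling to 0 °C: 331.9×4.21×56.1 = 78388.5 J > q₁, so all ice melts.
Energy balance: 331.9×4.21×(56.1 − T) = 8997.0 + 23.8×4.21×(T − 0)
1397.299(56.1 − T) = 8997.0 + 100.198 T
78388.5 − 8997.0 = 1497.497 T
T = 69391.5 / 1497.497 = 46.34 °C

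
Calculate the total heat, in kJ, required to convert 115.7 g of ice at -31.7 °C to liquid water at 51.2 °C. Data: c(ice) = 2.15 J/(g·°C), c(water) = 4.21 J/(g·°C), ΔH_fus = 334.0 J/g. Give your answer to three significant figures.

q = 71.5 kJ

q1 (heat ice -31.7→0.0 °C): 115.7 × 2.15 × 31.7 = 7886 J
q2 (melt at 0 °C): 115.7 × 334.0 = 38644 J
q3 (heat water 0.0→51.2 °C): 115.7 × 4.21 × 51.2 = 24939 J
Total: 7886 + 38644 + 24939 = 71469 J = 71.5 kJ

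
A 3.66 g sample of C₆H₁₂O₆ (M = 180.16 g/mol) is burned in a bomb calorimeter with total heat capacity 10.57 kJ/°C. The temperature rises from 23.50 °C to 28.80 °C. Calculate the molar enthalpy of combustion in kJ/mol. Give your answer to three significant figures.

ΔH = -2760 kJ/mol

ΔT = 28.80 − 23.50 = 5.30 °C
q_cal = C_cal × ΔT = 10.57 × 5.30 = 56.021 kJ
n = 3.66 / 180.16 = 0.02032 mol
q_rxn = −q_cal = -56.021 kJ
ΔH = -56.021 / 0.02032 = -2757 kJ/mol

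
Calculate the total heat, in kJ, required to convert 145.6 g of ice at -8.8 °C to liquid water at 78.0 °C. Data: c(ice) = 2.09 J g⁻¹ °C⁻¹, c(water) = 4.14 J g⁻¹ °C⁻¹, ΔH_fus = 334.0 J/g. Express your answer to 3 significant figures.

q = 98.3 kJ

q1 (heat ice -8.8→0.0 °C): 145.6 × 2.09 × 8.8 = 2678 J
q2 (melt at 0 °C): 145.6 × 334.0 = 48630 J
q3 (heat water 0.0→78.0 °C): 145.6 × 4.14 × 78.0 = 47017 J
Total: 2678 + 48630 + 47017 = 98325 J = 98.3 kJ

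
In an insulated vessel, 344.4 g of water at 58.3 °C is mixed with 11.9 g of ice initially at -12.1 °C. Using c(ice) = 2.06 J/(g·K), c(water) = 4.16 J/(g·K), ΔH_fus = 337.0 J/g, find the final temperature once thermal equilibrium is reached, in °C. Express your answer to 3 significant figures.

T_f = 53.4 °C

Heat to bring ice to 0 °C and melt it: q₁ = 11.9×2.06×12.1 + 11.9×337.0 = 4306.9 J
Heat the water can supply cooling to 0 °C: 344.4×4.16×58.3 = 83526.6 J > q₁, so all ice melts.
Energy balance: 344.4×4.16×(58.3 − T) = 4306.9 + 11.9×4.16×(T − 0)
1432.704(58.3 − T) = 4306.9 + 49.504 T
83526.6 − 4306.9 = 1482.208 T
T = 79219.7 / 1482.208 = 53.447 °C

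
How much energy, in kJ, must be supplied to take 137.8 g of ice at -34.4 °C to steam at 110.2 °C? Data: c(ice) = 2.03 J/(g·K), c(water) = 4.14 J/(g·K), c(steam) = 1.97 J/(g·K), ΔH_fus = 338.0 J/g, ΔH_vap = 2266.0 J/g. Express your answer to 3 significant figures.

q1 (heat ice -34.4→0.0 °C): 137.8 × 2.03 × 34.4 = 9623 J
q2 (melt at 0 °C): 137.8 × 338.0 = 46576 J
q3 (heat water 0.0→100.0 °C): 137.8 × 4.14 × 100.0 = 57049 J
q4 (vaporize at 100 °C): 137.8 × 2266.0 = 312255 J
q5 (heat steam 100.0→110.2 °C): 137.8 × 1.97 × 10.2 = 2769 J
Total: 9623 + 46576 + 57049 + 312255 + 2769 = 428272 J = 428 kJ

q = 428 kJ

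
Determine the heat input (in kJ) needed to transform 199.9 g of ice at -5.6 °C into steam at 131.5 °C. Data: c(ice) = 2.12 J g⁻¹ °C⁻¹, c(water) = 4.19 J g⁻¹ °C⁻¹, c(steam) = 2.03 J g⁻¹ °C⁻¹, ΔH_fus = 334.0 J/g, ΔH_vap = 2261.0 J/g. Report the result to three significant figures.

q1 (heat ice -5.6→0.0 °C): 199.9 × 2.12 × 5.6 = 2373 J
q2 (melt at 0 °C): 199.9 × 334.0 = 66767 J
q3 (heat water 0.0→100.0 °C): 199.9 × 4.19 × 100.0 = 83758 J
q4 (vaporize at 100 °C): 199.9 × 2261.0 = 451974 J
q5 (heat steam 100.0→131.5 °C): 199.9 × 2.03 × 31.5 = 12783 J
Total: 2373 + 66767 + 83758 + 451974 + 12783 = 617655 J = 618 kJ

q = 618 kJ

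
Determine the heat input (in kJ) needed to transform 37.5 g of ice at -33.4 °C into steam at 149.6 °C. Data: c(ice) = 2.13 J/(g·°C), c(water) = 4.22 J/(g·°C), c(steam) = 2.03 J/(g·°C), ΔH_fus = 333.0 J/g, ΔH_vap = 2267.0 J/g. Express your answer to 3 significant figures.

q = 120 kJ

q1 (heat ice -33.4→0.0 °C): 37.5 × 2.13 × 33.4 = 2668 J
q2 (melt at 0 °C): 37.5 × 333.0 = 12488 J
q3 (heat water 0.0→100.0 °C): 37.5 × 4.22 × 100.0 = 15825 J
q4 (vaporize at 100 °C): 37.5 × 2267.0 = 85013 J
q5 (heat steam 100.0→149.6 °C): 37.5 × 2.03 × 49.6 = 3776 J
Total: 2668 + 12488 + 15825 + 85013 + 3776 = 119770 J = 120 kJ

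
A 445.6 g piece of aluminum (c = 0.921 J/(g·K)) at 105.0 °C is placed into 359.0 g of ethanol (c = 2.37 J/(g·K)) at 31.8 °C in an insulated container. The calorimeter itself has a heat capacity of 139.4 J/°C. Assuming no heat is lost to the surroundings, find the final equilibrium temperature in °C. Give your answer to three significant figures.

T_f = 53.2 °C

Heat lost by aluminum = heat gained by ethanol + calorimeter.
(445.6)(0.921)(105.0 − T) = [(359.0)(2.37) + 139.4](T − 31.8)
410.3976 (105.0 − T) = 990.23 (T − 31.8)
43092 − 410.3976 T = 990.23 T − 31489
74581 = 1400.6276 T
T = 53.248 °C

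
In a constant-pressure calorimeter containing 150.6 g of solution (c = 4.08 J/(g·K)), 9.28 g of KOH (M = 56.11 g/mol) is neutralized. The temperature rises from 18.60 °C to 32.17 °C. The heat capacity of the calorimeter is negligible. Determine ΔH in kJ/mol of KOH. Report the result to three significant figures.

ΔH = -50.4 kJ/mol

|ΔT| = |32.17 − 18.60| = 13.57 °C
|q_surr| = (150.6 × 4.08) × 13.57 = 614.448 × 13.57 = 8338 J
n(KOH) = 9.28 / 56.11 = 0.1654 mol
Temperature rose, so q_rxn = −|q_surr| = -8.338 kJ
ΔH = q_rxn / n = -50.41 kJ/mol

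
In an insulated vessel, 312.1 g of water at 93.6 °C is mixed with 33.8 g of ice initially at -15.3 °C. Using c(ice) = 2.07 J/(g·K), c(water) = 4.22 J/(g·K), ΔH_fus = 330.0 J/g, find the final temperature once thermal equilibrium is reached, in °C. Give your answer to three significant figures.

Heat to bring ice to 0 °C and melt it: q₁ = 33.8×2.07×15.3 + 33.8×330.0 = 12224 J
Heat the water can supply cooling to 0 °C: 312.1×4.22×93.6 = 123277 J > q₁, so all ice melts.
Energy balance: 312.1×4.22×(93.6 − T) = 12224 + 33.8×4.22×(T − 0)
1317.062(93.6 − T) = 12224 + 142.636 T
123277 − 12224 = 1459.698 T
T = 111053 / 1459.698 = 76.08 °C

T_f = 76.1 °C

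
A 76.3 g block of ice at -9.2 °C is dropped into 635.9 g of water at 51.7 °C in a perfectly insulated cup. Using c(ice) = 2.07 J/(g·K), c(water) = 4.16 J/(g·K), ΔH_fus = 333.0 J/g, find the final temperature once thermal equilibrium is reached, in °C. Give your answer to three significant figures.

T_f = 37.1 °C

Heat to bring ice to 0 °C and melt it: q₁ = 76.3×2.07×9.2 + 76.3×333.0 = 26861 J
Heat the water can supply cooling to 0 °C: 635.9×4.16×51.7 = 136764 J > q₁, so all ice melts.
Energy balance: 635.9×4.16×(51.7 − T) = 26861 + 76.3×4.16×(T − 0)
2645.344(51.7 − T) = 26861 + 317.408 T
136764 − 26861 = 2962.752 T
T = 109903 / 2962.752 = 37.09 °C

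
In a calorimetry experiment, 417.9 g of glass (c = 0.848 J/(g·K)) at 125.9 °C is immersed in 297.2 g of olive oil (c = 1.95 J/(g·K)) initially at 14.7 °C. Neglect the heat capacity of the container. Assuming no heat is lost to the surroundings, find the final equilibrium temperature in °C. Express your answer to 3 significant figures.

Heat lost by glass = heat gained by olive oil.
(417.9)(0.848)(125.9 − T) = (297.2)(1.95)(T − 14.7)
354.3792 (125.9 − T) = 579.54 (T − 14.7)
44616 − 354.3792 T = 579.54 T − 8519.2
53135.2 = 933.9192 T
T = 56.89 °C

T_f = 56.9 °C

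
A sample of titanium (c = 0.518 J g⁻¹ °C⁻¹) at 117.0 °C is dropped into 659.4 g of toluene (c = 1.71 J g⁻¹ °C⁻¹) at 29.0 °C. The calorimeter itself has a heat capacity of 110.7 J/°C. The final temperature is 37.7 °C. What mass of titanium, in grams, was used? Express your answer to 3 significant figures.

q_gained = (659.4 × 1.71 + 110.7) × (37.7 − 29.0) = 10770 J
q_lost = m × 0.518 × (117.0 − 37.7) = 41.0774 m
m = 10770 / 41.0774 = 262 g

m = 262 g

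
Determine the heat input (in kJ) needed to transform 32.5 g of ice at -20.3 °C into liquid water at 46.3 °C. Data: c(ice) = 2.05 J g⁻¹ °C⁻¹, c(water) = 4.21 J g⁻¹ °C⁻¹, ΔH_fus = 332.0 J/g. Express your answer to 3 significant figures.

q1 (heat ice -20.3→0.0 °C): 32.5 × 2.05 × 20.3 = 1352 J
q2 (melt at 0 °C): 32.5 × 332.0 = 10790 J
q3 (heat water 0.0→46.3 °C): 32.5 × 4.21 × 46.3 = 6335 J
Total: 1352 + 10790 + 6335 = 18477 J = 18.5 kJ

q = 18.5 kJ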